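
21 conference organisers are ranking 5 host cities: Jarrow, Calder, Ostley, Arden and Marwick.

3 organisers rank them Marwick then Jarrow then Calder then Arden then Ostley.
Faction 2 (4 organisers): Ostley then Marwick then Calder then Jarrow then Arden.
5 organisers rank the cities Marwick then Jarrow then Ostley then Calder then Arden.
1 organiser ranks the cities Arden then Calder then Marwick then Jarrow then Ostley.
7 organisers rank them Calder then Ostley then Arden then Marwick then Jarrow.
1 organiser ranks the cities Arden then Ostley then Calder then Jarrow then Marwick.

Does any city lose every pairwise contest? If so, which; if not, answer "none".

Pairwise majorities:
Jarrow vs Calder: Calder wins 13–8.
Jarrow vs Ostley: Ostley wins 12–9.
Jarrow vs Arden: Jarrow wins 12–9.
Jarrow vs Marwick: Marwick wins 20–1.
Calder vs Ostley: 3+1+7 = 11 for Calder, 10 for Ostley — Calder by 11–10.
Calder–Arden: Calder 19–2.
Calder vs Marwick: 1+7+1 = 9 for Calder, 12 for Marwick — Marwick by 12–9.
Ostley–Arden: Ostley 16–5.
Ostley–Marwick: Ostley 12–9.
Arden vs Marwick: 1+7+1 = 9 for Arden, 12 for Marwick — Marwick by 12–9.
Arden loses to every other city — it is the Condorcet loser.

Arden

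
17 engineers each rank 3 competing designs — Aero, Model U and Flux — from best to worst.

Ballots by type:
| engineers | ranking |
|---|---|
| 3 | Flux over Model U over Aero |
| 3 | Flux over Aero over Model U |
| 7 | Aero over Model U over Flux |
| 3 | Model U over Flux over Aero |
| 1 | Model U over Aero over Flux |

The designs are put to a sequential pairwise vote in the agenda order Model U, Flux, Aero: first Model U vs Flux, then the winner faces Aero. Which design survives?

Round 1: Model U vs Flux — 11–6, Model U advances.
Round 2: Model U vs Aero — 7–10, Aero advances.
The agenda winner is Aero.

Aero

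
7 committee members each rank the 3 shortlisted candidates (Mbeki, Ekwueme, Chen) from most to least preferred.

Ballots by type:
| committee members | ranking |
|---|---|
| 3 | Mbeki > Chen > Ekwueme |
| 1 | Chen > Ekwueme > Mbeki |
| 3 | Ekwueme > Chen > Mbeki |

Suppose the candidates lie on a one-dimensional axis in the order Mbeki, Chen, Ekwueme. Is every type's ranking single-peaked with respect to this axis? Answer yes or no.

Axis positions: Mbeki=1, Chen=2, Ekwueme=3.
Type 1 (peak Mbeki at position 1): ranking walks positions 1-2-3, expanding outward from the peak — single-peaked.
Type 2 (peak Chen at position 2): ranking walks positions 2-3-1, expanding outward from the peak — single-peaked.
Type 3 (peak Ekwueme at position 3): ranking walks positions 3-2-1, expanding outward from the peak — single-peaked.
Every ranking is single-peaked on this axis.

yes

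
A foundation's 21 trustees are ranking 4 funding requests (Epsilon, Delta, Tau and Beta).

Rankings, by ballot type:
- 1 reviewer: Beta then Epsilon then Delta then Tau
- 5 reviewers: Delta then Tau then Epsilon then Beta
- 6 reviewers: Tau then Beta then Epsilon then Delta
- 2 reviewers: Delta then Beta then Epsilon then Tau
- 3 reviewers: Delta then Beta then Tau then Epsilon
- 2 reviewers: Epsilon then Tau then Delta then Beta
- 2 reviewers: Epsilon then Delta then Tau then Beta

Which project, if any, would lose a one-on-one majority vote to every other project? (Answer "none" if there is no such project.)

Head-to-head results (21 reviewers):
Epsilon–Delta: Epsilon 11–10.
Epsilon vs Tau: Tau wins 14–7.
Epsilon vs Beta: 9 to 12, Beta.
Delta vs Tau: 1+5+2+3+2 = 13 for Delta, 8 for Tau — Delta by 13–8.
Delta vs Beta: Delta, 14–7.
Tau vs Beta: Tau, 15–6.
No project is winless: Epsilon beats Delta; Delta beats Tau; Tau beats Epsilon; Beta beats Epsilon. There is no Condorcet loser.

none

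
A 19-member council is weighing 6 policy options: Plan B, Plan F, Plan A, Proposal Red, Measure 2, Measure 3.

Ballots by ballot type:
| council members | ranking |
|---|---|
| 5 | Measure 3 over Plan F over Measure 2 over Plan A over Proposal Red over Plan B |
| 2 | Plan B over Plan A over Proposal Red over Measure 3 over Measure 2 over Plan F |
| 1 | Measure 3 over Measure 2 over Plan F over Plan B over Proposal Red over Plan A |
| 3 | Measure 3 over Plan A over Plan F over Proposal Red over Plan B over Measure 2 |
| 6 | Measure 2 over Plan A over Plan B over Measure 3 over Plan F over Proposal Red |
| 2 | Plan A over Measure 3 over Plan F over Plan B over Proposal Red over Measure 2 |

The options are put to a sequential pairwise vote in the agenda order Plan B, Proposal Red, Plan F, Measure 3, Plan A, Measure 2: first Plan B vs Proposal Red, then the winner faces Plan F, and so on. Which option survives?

Round 1: Plan B vs Proposal Red — 11–8, Plan B advances.
Round 2: Plan B vs Plan F — 8–11, Plan F advances.
Round 3: Plan F vs Measure 3 — 0–19, Measure 3 advances.
Round 4: Measure 3 vs Plan A — 9–10, Plan A advances.
Round 5: Plan A vs Measure 2 — 7–12, Measure 2 advances.
Measure 2 survives the agenda.

Measure 2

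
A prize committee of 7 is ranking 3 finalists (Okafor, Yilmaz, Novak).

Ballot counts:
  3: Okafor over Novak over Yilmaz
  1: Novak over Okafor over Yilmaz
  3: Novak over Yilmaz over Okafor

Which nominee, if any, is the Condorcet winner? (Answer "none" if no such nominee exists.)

Pairwise majorities:
Okafor vs Yilmaz: Okafor is ranked higher on 3+1 = 4 ballots, Yilmaz on 3. Okafor wins 4–3.
Okafor vs Novak: Okafor is ranked higher on 3 ballots, Novak on 4. Novak wins 4–3.
Yilmaz vs Novak: Yilmaz preferred on 0 ballots; Novak wins 7–0.
Only Novak has no losses; Novak is the Condorcet winner.

Novak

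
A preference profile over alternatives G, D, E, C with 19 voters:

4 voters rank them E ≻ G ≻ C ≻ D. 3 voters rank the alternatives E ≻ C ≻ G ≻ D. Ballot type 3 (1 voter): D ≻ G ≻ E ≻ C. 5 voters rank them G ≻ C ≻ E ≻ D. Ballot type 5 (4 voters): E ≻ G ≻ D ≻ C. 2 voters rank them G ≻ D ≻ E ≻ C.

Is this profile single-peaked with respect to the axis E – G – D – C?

Axis positions: E=1, G=2, D=3, C=4.
Ballot type 1: ranking walks positions 1-2-4-3; C is ranked above D even though D lies between C and the peak E on the axis — preferences dip and rise again. Not single-peaked.
Ballot type 2: ranking walks positions 1-4-2-3; C is ranked above G even though G lies between C and the peak E on the axis — preferences dip and rise again. Not single-peaked.
Ballot type 3 (peak D at position 3): ranking walks positions 3-2-1-4, expanding outward from the peak — single-peaked.
Ballot type 4: ranking walks positions 2-4-1-3; C is ranked above D even though D lies between C and the peak G on the axis — preferences dip and rise again. Not single-peaked.
Ballot type 5 (peak E at position 1): ranking walks positions 1-2-3-4, expanding outward from the peak — single-peaked.
Ballot type 6 (peak G at position 2): ranking walks positions 2-3-1-4, expanding outward from the peak — single-peaked.
Ballot type 1 violates single-peakedness, so the profile is not single-peaked on this axis.

no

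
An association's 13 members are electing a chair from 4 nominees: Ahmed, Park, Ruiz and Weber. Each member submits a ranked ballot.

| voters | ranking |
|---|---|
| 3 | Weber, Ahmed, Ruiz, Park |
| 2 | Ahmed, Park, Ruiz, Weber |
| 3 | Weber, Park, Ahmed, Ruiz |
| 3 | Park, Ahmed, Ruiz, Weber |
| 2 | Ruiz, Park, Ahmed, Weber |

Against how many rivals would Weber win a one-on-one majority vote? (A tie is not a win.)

0

Weber against each rival (13 voters):
Weber vs Ahmed: Ahmed wins 7–6.
Weber–Park: Park 7–6.
Weber vs Ruiz: Ruiz wins 7–6.
Weber beats no one; loses to Ahmed, Park, Ruiz — 0 pairwise wins.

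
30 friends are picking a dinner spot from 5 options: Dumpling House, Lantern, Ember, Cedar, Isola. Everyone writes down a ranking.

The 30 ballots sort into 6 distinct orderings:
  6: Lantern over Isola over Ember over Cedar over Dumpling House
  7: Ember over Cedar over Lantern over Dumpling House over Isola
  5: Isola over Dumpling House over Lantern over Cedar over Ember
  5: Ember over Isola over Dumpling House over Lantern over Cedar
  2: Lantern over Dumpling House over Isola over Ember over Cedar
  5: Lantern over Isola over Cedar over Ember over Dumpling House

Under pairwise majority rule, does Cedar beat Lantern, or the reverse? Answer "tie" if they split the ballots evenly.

Lantern

Ballots ranking Cedar above Lantern: 7.
Ballots ranking Lantern above Cedar: 30 − 7 = 23.
Lantern wins the head-to-head 23–7.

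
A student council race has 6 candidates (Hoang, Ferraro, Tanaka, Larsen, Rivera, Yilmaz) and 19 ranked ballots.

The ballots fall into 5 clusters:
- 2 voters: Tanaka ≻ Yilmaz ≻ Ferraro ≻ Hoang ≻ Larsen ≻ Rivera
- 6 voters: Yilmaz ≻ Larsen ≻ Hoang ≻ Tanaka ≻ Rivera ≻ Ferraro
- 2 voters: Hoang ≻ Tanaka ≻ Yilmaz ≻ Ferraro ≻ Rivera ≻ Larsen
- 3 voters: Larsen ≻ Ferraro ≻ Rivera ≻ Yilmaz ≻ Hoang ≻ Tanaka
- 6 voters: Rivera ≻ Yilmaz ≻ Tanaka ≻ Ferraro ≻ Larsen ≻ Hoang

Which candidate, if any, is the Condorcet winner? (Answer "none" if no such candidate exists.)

Pairwise majorities:
Hoang vs Ferraro: 6+2 = 8 for Hoang, 11 for Ferraro — Ferraro by 11–8.
Hoang vs Tanaka: Hoang wins 11–8.
Hoang vs Larsen: Hoang is ranked higher on 2+2 = 4 ballots, Larsen on 15. Larsen wins 15–4.
Hoang vs Rivera: Hoang, 10–9.
Hoang vs Yilmaz: Yilmaz wins 17–2.
Ferraro–Tanaka: Tanaka 16–3.
Ferraro vs Larsen: Ferraro wins 10–9.
Ferraro vs Rivera: Ferraro preferred on 2+2+3 = 7 ballots; Rivera wins 12–7.
Ferraro vs Yilmaz: Yilmaz wins 16–3.
Tanaka vs Larsen: 10 to 9, Tanaka.
Tanaka vs Rivera: Tanaka wins 10–9.
Tanaka vs Yilmaz: Tanaka preferred on 2+2 = 4 ballots; Yilmaz wins 15–4.
Larsen vs Rivera: 11 to 8, Larsen.
Larsen vs Yilmaz: Yilmaz wins 16–3.
Rivera vs Yilmaz: Yilmaz, 10–9.
Only Yilmaz has no losses; Yilmaz is the Condorcet winner.

Yilmaz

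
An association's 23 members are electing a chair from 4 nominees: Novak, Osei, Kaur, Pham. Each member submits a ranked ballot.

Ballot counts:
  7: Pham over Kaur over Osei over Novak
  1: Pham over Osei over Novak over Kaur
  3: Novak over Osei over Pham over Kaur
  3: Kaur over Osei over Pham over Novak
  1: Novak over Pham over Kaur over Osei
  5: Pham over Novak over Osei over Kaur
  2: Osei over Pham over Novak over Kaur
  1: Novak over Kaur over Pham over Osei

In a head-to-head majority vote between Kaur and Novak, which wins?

Novak

Ballots ranking Kaur above Novak: 7 + 3 = 10.
Ballots ranking Novak above Kaur: 23 − 10 = 13.
Novak wins the head-to-head 13–10.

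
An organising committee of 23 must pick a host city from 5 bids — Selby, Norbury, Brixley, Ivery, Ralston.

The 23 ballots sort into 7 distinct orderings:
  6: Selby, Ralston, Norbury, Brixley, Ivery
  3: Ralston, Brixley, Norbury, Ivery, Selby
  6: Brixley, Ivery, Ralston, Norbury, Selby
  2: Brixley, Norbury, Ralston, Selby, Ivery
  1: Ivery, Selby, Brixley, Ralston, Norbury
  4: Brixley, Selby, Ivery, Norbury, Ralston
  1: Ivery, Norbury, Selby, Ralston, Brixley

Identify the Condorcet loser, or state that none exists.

Pairwise majorities:
Selby–Norbury: Norbury 12–11.
Selby vs Brixley: Brixley, 15–8.
Selby vs Ivery: 12 to 11, Selby.
Selby vs Ralston: 12 to 11, Selby.
Norbury vs Brixley: Norbury preferred on 6+1 = 7 ballots; Brixley wins 16–7.
Norbury vs Ivery: 6+3+2 = 11 for Norbury, 12 for Ivery — Ivery by 12–11.
Norbury–Ralston: Ralston 16–7.
Brixley vs Ivery: Brixley, 21–2.
Brixley–Ralston: Brixley 13–10.
Ivery vs Ralston: Ivery is ranked higher on 6+1+4+1 = 12 ballots, Ralston on 11. Ivery wins 12–11.
Every city wins at least one matchup (Selby beats Ivery; Norbury beats Selby; Brixley beats Selby; Ivery beats Norbury; Ralston beats Norbury), so there is no Condorcet loser.

none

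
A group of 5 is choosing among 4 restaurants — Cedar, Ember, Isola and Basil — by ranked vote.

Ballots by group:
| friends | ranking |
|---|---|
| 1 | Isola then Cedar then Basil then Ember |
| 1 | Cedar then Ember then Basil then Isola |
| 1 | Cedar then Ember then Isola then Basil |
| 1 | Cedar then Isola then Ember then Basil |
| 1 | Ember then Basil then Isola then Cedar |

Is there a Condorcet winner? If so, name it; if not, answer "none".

Head-to-head results (5 friends):
Cedar vs Ember: Cedar is ranked higher on 1+1+1+1 = 4 ballots, Ember on 1. Cedar wins 4–1.
Cedar vs Isola: Cedar is ranked higher on 1+1+1 = 3 ballots, Isola on 2. Cedar wins 3–2.
Cedar vs Basil: 1+1+1+1 = 4 for Cedar, 1 for Basil — Cedar by 4–1.
Ember–Isola: Ember 3–2.
Ember vs Basil: Ember preferred on 1+1+1+1 = 4 ballots; Ember wins 4–1.
Isola vs Basil: 1+1+1 = 3 for Isola, 2 for Basil — Isola by 3–2.
Cedar wins every pairwise contest, so Cedar is the Condorcet winner.

Cedar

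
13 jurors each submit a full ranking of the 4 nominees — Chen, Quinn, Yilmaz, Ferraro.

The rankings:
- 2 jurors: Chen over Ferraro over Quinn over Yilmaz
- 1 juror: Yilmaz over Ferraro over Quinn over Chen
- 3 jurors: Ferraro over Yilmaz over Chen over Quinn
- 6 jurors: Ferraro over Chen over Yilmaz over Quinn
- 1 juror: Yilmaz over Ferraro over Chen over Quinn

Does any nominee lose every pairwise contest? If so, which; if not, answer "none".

Head-to-head results (13 jurors):
Chen vs Quinn: Chen is ranked higher on 2+3+6+1 = 12 ballots, Quinn on 1. Chen wins 12–1.
Chen–Yilmaz: Chen 8–5.
Chen–Ferraro: Ferraro 11–2.
Quinn vs Yilmaz: Yilmaz, 11–2.
Quinn vs Ferraro: Ferraro, 13–0.
Yilmaz vs Ferraro: Yilmaz preferred on 1+1 = 2 ballots; Ferraro wins 11–2.
Quinn loses to every other nominee — it is the Condorcet loser.

Quinn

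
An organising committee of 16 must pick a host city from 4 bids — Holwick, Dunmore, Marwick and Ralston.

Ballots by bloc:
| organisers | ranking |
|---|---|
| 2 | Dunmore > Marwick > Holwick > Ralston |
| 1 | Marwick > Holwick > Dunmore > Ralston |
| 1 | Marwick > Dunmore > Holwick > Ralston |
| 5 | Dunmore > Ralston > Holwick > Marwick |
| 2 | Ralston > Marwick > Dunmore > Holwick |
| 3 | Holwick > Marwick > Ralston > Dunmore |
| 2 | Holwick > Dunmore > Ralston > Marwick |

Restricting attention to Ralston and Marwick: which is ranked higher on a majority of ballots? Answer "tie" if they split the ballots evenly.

Ballots ranking Ralston above Marwick: 5 + 2 + 2 = 9.
Ballots ranking Marwick above Ralston: 16 − 9 = 7.
Ralston wins the head-to-head 9–7.

Ralston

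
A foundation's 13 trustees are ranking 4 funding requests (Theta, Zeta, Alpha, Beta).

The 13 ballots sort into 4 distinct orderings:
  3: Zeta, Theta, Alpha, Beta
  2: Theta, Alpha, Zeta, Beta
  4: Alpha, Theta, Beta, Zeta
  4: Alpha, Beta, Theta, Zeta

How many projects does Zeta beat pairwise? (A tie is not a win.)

Zeta against each rival (13 reviewers):
Zeta vs Theta: Zeta is ranked higher on 3 ballots, Theta on 10. Theta wins 10–3.
Zeta–Alpha: Alpha 10–3.
Zeta vs Beta: Beta, 8–5.
Zeta beats no one; loses to Theta, Alpha, Beta — 0 pairwise wins.

0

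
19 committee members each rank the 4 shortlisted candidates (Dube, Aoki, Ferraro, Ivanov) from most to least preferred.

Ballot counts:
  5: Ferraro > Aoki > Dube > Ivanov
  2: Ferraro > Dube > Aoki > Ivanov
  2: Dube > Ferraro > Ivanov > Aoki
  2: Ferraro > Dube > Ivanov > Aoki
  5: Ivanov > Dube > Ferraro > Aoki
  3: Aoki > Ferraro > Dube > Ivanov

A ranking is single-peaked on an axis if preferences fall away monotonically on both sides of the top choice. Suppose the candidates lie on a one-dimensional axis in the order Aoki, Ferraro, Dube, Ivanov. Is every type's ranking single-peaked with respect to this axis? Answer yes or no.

Axis positions: Aoki=1, Ferraro=2, Dube=3, Ivanov=4.
Type 1 (peak Ferraro at position 2): ranking walks positions 2-1-3-4, expanding outward from the peak — single-peaked.
Type 2 (peak Ferraro at position 2): ranking walks positions 2-3-1-4, expanding outward from the peak — single-peaked.
Type 3 (peak Dube at position 3): ranking walks positions 3-2-4-1, expanding outward from the peak — single-peaked.
Type 4 (peak Ferraro at position 2): ranking walks positions 2-3-4-1, expanding outward from the peak — single-peaked.
Type 5 (peak Ivanov at position 4): ranking walks positions 4-3-2-1, expanding outward from the peak — single-peaked.
Type 6 (peak Aoki at position 1): ranking walks positions 1-2-3-4, expanding outward from the peak — single-peaked.
Every ranking is single-peaked on this axis.

yes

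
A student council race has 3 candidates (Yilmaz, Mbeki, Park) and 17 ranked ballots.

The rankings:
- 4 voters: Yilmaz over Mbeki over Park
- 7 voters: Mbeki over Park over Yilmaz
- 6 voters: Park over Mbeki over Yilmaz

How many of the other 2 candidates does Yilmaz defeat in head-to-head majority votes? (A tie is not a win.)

0

Yilmaz against each rival (17 voters):
Yilmaz vs Mbeki: 4 for Yilmaz, 13 for Mbeki — Mbeki by 13–4.
Yilmaz vs Park: Park wins 13–4.
Yilmaz beats no one; loses to Mbeki, Park — 0 pairwise wins.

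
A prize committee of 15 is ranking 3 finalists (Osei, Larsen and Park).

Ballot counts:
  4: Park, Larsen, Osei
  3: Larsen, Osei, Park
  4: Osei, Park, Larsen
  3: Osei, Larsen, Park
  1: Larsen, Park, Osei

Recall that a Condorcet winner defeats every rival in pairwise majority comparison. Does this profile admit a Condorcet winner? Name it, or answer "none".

none

Check each pair by majority over 15 ballots:
Osei vs Larsen: 4+3 = 7 for Osei, 8 for Larsen — Larsen by 8–7.
Osei vs Park: Osei is ranked higher on 3+4+3 = 10 ballots, Park on 5. Osei wins 10–5.
Larsen vs Park: 7 to 8, Park.
Every nominee loses at least once (Osei loses to Larsen; Larsen loses to Park; Park loses to Osei). The majority relation contains the cycle Osei beats Park beats Larsen beats Osei, so there is no Condorcet winner.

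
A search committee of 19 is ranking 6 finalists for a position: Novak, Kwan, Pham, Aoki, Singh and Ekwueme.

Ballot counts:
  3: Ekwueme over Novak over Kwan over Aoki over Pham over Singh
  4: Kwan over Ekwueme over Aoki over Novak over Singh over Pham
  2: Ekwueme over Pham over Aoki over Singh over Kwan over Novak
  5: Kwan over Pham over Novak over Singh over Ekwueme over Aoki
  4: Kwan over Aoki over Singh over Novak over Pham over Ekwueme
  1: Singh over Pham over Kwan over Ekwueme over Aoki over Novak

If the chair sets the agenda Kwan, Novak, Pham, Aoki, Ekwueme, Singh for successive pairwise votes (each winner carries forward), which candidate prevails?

Kwan

Round 1: Kwan vs Novak — 16–3, Kwan advances.
Round 2: Kwan vs Pham — 16–3, Kwan advances.
Round 3: Kwan vs Aoki — 17–2, Kwan advances.
Round 4: Kwan vs Ekwueme — 14–5, Kwan advances.
Round 5: Kwan vs Singh — 16–3, Kwan advances.
Kwan survives the agenda.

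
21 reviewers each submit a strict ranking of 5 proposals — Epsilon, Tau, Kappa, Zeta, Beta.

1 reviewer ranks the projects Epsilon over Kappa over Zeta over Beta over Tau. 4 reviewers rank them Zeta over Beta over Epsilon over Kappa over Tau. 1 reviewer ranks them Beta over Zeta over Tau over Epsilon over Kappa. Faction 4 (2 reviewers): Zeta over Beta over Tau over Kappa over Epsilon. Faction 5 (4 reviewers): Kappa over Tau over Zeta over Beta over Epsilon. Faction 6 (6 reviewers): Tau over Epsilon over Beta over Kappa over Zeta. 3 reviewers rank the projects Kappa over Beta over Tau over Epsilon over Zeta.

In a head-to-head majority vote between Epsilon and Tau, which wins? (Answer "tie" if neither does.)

Tau

Ballots ranking Epsilon above Tau: 1 + 4 = 5.
Ballots ranking Tau above Epsilon: 21 − 5 = 16.
Tau wins the head-to-head 16–5.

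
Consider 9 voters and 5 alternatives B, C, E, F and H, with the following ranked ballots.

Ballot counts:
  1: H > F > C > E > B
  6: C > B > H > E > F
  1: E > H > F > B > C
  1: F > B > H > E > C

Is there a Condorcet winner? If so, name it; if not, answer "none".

Pairwise majorities:
B–C: C 7–2.
B vs E: B, 7–2.
B vs F: B, 6–3.
B–H: B 7–2.
C–E: C 7–2.
C–F: C 6–3.
C vs H: C, 6–3.
E vs F: E, 7–2.
E vs H: H wins 8–1.
F–H: H 8–1.
Only C has no losses; C is the Condorcet winner.

C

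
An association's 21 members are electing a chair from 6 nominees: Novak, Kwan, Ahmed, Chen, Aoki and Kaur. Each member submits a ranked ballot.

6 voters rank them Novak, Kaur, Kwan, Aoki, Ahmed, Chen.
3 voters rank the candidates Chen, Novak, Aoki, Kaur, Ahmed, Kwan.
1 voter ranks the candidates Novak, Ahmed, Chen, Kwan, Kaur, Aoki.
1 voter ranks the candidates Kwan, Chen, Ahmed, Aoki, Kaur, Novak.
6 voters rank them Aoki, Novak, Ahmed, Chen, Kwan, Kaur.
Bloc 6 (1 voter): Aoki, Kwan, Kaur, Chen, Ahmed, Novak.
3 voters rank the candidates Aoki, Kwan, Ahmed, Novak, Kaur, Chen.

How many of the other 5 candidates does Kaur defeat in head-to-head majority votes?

0

Kaur against each rival (21 voters):
Kaur vs Novak: Novak, 19–2.
Kaur–Kwan: Kwan 12–9.
Kaur–Ahmed: Ahmed 11–10.
Kaur vs Chen: Chen, 11–10.
Kaur–Aoki: Aoki 14–7.
Kaur beats no one; loses to Novak, Kwan, Ahmed, Chen, Aoki — 0 pairwise wins.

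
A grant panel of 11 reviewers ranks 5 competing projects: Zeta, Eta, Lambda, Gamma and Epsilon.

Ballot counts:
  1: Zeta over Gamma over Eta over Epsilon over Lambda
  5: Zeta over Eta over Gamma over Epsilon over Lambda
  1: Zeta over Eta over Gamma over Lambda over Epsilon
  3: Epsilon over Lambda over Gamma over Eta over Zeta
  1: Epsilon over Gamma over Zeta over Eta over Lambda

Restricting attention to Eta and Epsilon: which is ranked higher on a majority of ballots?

Ballots ranking Eta above Epsilon: 1 + 5 + 1 = 7.
Ballots ranking Epsilon above Eta: 11 − 7 = 4.
Eta wins the head-to-head 7–4.

Eta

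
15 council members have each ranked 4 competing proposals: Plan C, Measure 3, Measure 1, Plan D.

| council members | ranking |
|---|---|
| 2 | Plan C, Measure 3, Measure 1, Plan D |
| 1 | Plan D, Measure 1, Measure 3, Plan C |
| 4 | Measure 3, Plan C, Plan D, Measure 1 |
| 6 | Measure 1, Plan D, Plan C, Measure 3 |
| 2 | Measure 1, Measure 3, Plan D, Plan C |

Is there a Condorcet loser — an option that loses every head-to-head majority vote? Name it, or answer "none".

Head-to-head results (15 council members):
Plan C vs Measure 3: Plan C wins 8–7.
Plan C vs Measure 1: 2+4 = 6 for Plan C, 9 for Measure 1 — Measure 1 by 9–6.
Plan C vs Plan D: Plan D, 9–6.
Measure 3 vs Measure 1: Measure 1, 9–6.
Measure 3 vs Plan D: Measure 3 preferred on 2+4+2 = 8 ballots; Measure 3 wins 8–7.
Measure 1 vs Plan D: Measure 1 is ranked higher on 2+6+2 = 10 ballots, Plan D on 5. Measure 1 wins 10–5.
Each option has at least one pairwise win (Plan C beats Measure 3; Measure 3 beats Plan D; Measure 1 beats Plan C; Plan D beats Plan C) — no Condorcet loser.

none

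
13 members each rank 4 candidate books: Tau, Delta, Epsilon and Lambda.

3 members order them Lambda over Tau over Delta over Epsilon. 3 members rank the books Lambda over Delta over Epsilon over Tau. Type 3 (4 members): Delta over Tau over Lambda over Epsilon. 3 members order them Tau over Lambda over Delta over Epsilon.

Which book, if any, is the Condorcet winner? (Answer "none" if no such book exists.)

Check each pair by majority over 13 ballots:
Tau vs Delta: Tau preferred on 3+3 = 6 ballots; Delta wins 7–6.
Tau vs Epsilon: Tau preferred on 3+4+3 = 10 ballots; Tau wins 10–3.
Tau vs Lambda: 7 to 6, Tau.
Delta vs Epsilon: 3+3+4+3 = 13 for Delta, 0 for Epsilon — Delta by 13–0.
Delta vs Lambda: Delta is ranked higher on 4 ballots, Lambda on 9. Lambda wins 9–4.
Epsilon vs Lambda: Epsilon is ranked higher on 0 ballots, Lambda on 13. Lambda wins 13–0.
No book is unbeaten: Tau loses to Delta; Delta loses to Lambda; Epsilon loses to Tau; Lambda loses to Tau. In particular Tau beats Lambda beats Delta beats Tau is a majority cycle — no Condorcet winner exists.

none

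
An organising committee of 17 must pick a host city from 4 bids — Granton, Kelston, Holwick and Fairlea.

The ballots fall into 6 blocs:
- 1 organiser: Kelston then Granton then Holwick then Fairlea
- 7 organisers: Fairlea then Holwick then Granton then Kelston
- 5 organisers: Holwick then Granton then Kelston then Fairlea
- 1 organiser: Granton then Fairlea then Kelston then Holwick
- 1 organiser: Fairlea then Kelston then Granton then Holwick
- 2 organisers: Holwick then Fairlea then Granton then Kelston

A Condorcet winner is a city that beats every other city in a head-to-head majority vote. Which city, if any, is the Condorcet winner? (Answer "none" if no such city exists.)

Fairlea

Head-to-head results (17 organisers):
Granton–Kelston: Granton 15–2.
Granton vs Holwick: Holwick wins 14–3.
Granton–Fairlea: Fairlea 10–7.
Kelston–Holwick: Holwick 14–3.
Kelston vs Fairlea: Fairlea, 11–6.
Holwick vs Fairlea: Fairlea, 9–8.
Fairlea beats each of Granton, Kelston, Holwick — Fairlea is the Condorcet winner.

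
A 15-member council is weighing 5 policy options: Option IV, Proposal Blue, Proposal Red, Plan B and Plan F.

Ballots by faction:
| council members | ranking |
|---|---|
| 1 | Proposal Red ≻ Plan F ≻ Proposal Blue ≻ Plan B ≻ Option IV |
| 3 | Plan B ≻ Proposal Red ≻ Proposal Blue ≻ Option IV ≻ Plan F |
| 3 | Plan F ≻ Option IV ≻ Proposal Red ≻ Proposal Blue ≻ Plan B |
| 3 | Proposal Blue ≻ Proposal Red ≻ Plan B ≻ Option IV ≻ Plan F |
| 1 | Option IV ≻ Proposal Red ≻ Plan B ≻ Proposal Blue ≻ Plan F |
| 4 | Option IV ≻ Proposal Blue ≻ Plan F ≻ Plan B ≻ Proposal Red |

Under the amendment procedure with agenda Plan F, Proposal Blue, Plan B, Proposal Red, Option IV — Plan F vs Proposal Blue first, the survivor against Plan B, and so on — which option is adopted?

Option IV

Round 1: Plan F vs Proposal Blue — 4–11, Proposal Blue advances.
Round 2: Proposal Blue vs Plan B — 11–4, Proposal Blue advances.
Round 3: Proposal Blue vs Proposal Red — 7–8, Proposal Red advances.
Round 4: Proposal Red vs Option IV — 7–8, Option IV advances.
Option IV survives the agenda.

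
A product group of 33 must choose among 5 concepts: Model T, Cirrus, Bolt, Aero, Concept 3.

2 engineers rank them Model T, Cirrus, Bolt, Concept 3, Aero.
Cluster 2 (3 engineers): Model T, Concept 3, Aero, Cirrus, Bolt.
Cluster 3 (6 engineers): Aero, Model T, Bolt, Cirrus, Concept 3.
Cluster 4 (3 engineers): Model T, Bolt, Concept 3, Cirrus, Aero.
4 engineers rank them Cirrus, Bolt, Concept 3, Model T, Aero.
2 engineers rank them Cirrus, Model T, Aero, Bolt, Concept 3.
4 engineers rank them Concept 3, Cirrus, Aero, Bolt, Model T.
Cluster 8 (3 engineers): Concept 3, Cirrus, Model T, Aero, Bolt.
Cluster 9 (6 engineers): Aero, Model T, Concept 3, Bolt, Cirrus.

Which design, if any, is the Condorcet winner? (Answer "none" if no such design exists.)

Model T

Check each pair by majority over 33 ballots:
Model T–Cirrus: Model T 20–13.
Model T vs Bolt: 25 for Model T, 8 for Bolt — Model T by 25–8.
Model T vs Aero: 2+3+3+4+2+3 = 17 for Model T, 16 for Aero — Model T by 17–16.
Model T vs Concept 3: 22 to 11, Model T.
Cirrus vs Bolt: Cirrus, 18–15.
Cirrus vs Aero: 2+3+4+2+4+3 = 18 for Cirrus, 15 for Aero — Cirrus by 18–15.
Cirrus–Concept 3: Concept 3 19–14.
Bolt vs Aero: Aero wins 24–9.
Bolt vs Concept 3: Bolt is ranked higher on 2+6+3+4+2 = 17 ballots, Concept 3 on 16. Bolt wins 17–16.
Aero vs Concept 3: Aero is ranked higher on 6+2+6 = 14 ballots, Concept 3 on 19. Concept 3 wins 19–14.
Model T defeats every rival head-to-head and is the Condorcet winner.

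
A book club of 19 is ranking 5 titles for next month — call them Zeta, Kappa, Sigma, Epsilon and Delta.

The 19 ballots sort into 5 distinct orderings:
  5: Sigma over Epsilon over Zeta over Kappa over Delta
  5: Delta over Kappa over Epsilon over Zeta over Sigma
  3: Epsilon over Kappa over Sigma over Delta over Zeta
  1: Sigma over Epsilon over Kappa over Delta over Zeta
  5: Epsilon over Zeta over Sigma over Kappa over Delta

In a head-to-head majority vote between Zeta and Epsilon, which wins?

Epsilon

No ballot ranks Zeta above Epsilon: 0.
Ballots ranking Epsilon above Zeta: 19 − 0 = 19.
Epsilon wins the head-to-head 19–0.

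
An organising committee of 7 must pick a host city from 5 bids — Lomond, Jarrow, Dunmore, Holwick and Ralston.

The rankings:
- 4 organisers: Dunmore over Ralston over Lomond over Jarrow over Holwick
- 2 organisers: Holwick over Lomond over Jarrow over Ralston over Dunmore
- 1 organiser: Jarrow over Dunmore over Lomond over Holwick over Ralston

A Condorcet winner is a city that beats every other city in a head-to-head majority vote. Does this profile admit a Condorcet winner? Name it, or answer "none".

Check each pair by majority over 7 ballots:
Lomond–Jarrow: Lomond 6–1.
Lomond vs Dunmore: Dunmore, 5–2.
Lomond vs Holwick: Lomond, 5–2.
Lomond vs Ralston: Ralston wins 4–3.
Jarrow–Dunmore: Dunmore 4–3.
Jarrow vs Holwick: 5 to 2, Jarrow.
Jarrow vs Ralston: 3 to 4, Ralston.
Dunmore vs Holwick: 5 to 2, Dunmore.
Dunmore vs Ralston: 4+1 = 5 for Dunmore, 2 for Ralston — Dunmore by 5–2.
Holwick vs Ralston: Holwick is ranked higher on 2+1 = 3 ballots, Ralston on 4. Ralston wins 4–3.
Dunmore defeats every rival head-to-head and is the Condorcet winner.

Dunmore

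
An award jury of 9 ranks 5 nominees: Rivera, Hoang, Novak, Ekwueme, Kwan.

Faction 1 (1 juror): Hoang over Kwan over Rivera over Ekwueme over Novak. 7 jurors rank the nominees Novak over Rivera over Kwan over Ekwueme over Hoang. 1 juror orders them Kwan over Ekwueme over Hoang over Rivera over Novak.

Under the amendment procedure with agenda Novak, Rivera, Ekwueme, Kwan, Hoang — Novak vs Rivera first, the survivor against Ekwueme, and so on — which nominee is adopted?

Novak

Round 1: Novak vs Rivera — 7–2, Novak advances.
Round 2: Novak vs Ekwueme — 7–2, Novak advances.
Round 3: Novak vs Kwan — 7–2, Novak advances.
Round 4: Novak vs Hoang — 7–2, Novak advances.
The agenda winner is Novak.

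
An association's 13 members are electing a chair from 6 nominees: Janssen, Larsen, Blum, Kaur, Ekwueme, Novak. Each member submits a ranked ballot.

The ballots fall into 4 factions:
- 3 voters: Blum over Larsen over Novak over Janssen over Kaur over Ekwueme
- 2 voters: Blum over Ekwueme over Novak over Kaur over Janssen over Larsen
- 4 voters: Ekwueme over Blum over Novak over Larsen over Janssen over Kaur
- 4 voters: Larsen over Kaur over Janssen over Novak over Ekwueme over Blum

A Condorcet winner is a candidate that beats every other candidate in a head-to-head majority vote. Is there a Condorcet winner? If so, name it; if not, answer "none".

Head-to-head results (13 voters):
Janssen vs Larsen: Larsen, 11–2.
Janssen vs Blum: Blum, 9–4.
Janssen vs Kaur: Janssen preferred on 3+4 = 7 ballots; Janssen wins 7–6.
Janssen vs Ekwueme: 3+4 = 7 for Janssen, 6 for Ekwueme — Janssen by 7–6.
Janssen vs Novak: Novak wins 9–4.
Larsen vs Blum: Larsen is ranked higher on 4 ballots, Blum on 9. Blum wins 9–4.
Larsen vs Kaur: Larsen, 11–2.
Larsen vs Ekwueme: 3+4 = 7 for Larsen, 6 for Ekwueme — Larsen by 7–6.
Larsen vs Novak: Larsen is ranked higher on 3+4 = 7 ballots, Novak on 6. Larsen wins 7–6.
Blum vs Kaur: Blum wins 9–4.
Blum vs Ekwueme: Ekwueme, 8–5.
Blum vs Novak: 9 to 4, Blum.
Kaur vs Ekwueme: Kaur, 7–6.
Kaur vs Novak: 4 to 9, Novak.
Ekwueme vs Novak: Ekwueme preferred on 2+4 = 6 ballots; Novak wins 7–6.
Every candidate loses at least once (Janssen loses to Larsen; Larsen loses to Blum; Blum loses to Ekwueme; Kaur loses to Janssen; Ekwueme loses to Janssen; Novak loses to Larsen). The majority relation contains the cycle Janssen beats Ekwueme beats Blum beats Janssen, so there is no Condorcet winner.

none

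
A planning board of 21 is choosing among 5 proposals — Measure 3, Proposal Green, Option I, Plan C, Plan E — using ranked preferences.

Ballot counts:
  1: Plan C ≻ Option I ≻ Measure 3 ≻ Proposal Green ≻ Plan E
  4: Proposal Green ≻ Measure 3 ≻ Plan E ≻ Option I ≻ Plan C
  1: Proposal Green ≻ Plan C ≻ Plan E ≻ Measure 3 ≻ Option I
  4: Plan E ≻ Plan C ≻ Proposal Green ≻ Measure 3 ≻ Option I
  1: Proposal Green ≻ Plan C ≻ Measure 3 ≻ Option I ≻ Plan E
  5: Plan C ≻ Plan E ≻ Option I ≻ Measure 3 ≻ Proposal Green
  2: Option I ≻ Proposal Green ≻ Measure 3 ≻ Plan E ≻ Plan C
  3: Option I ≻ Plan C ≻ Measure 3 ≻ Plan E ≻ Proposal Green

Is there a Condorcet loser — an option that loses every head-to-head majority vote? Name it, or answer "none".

Pairwise majorities:
Measure 3 vs Proposal Green: Measure 3 is ranked higher on 1+5+3 = 9 ballots, Proposal Green on 12. Proposal Green wins 12–9.
Measure 3–Option I: Option I 11–10.
Measure 3 vs Plan C: 4+2 = 6 for Measure 3, 15 for Plan C — Plan C by 15–6.
Measure 3 vs Plan E: Measure 3 wins 11–10.
Proposal Green vs Option I: Proposal Green preferred on 4+1+4+1 = 10 ballots; Option I wins 11–10.
Proposal Green vs Plan C: Plan C wins 13–8.
Proposal Green vs Plan E: Proposal Green preferred on 1+4+1+1+2 = 9 ballots; Plan E wins 12–9.
Option I vs Plan C: Option I is ranked higher on 4+2+3 = 9 ballots, Plan C on 12. Plan C wins 12–9.
Option I vs Plan E: Option I is ranked higher on 1+1+2+3 = 7 ballots, Plan E on 14. Plan E wins 14–7.
Plan C vs Plan E: 1+1+1+5+3 = 11 for Plan C, 10 for Plan E — Plan C by 11–10.
No option is winless: Measure 3 beats Plan E; Proposal Green beats Measure 3; Option I beats Measure 3; Plan C beats Measure 3; Plan E beats Proposal Green. There is no Condorcet loser.

none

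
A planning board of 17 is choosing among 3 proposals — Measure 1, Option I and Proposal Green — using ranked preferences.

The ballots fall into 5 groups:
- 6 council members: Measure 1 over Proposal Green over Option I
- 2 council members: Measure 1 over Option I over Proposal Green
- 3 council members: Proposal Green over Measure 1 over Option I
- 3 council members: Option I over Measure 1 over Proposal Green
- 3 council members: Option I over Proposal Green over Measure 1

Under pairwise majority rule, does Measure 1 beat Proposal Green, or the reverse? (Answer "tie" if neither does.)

Measure 1

Ballots ranking Measure 1 above Proposal Green: 6 + 2 + 3 = 11.
Ballots ranking Proposal Green above Measure 1: 17 − 11 = 6.
Measure 1 wins the head-to-head 11–6.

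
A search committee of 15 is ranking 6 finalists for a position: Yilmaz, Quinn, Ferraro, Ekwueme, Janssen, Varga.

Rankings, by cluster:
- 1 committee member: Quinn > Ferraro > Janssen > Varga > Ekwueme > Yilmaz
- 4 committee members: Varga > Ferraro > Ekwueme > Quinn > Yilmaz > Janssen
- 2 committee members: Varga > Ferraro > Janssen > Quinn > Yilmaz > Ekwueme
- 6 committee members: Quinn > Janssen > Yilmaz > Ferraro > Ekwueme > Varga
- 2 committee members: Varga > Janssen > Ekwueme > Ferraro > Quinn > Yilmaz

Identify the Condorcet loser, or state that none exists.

Pairwise majorities:
Yilmaz vs Quinn: 0 for Yilmaz, 15 for Quinn — Quinn by 15–0.
Yilmaz–Ferraro: Ferraro 9–6.
Yilmaz vs Ekwueme: 8 to 7, Yilmaz.
Yilmaz vs Janssen: 4 to 11, Janssen.
Yilmaz vs Varga: Varga wins 9–6.
Quinn–Ferraro: Ferraro 8–7.
Quinn vs Ekwueme: Quinn preferred on 1+2+6 = 9 ballots; Quinn wins 9–6.
Quinn vs Janssen: 1+4+6 = 11 for Quinn, 4 for Janssen — Quinn by 11–4.
Quinn vs Varga: Varga wins 8–7.
Ferraro vs Ekwueme: Ferraro preferred on 1+4+2+6 = 13 ballots; Ferraro wins 13–2.
Ferraro vs Janssen: Ferraro is ranked higher on 1+4+2 = 7 ballots, Janssen on 8. Janssen wins 8–7.
Ferraro vs Varga: Ferraro preferred on 1+6 = 7 ballots; Varga wins 8–7.
Ekwueme vs Janssen: Janssen wins 11–4.
Ekwueme vs Varga: Ekwueme is ranked higher on 6 ballots, Varga on 9. Varga wins 9–6.
Janssen–Varga: Varga 8–7.
Ekwueme is beaten in every head-to-head and is the Condorcet loser.

Ekwueme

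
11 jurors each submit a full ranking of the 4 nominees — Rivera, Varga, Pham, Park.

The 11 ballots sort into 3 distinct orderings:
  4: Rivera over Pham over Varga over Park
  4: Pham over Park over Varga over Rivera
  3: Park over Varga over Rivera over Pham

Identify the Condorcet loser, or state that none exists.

Head-to-head results (11 jurors):
Rivera vs Varga: Varga wins 7–4.
Rivera vs Pham: Rivera preferred on 4+3 = 7 ballots; Rivera wins 7–4.
Rivera vs Park: Rivera is ranked higher on 4 ballots, Park on 7. Park wins 7–4.
Varga vs Pham: Pham, 8–3.
Varga–Park: Park 7–4.
Pham vs Park: Pham wins 8–3.
Each nominee has at least one pairwise win (Rivera beats Pham; Varga beats Rivera; Pham beats Varga; Park beats Rivera) — no Condorcet loser.

none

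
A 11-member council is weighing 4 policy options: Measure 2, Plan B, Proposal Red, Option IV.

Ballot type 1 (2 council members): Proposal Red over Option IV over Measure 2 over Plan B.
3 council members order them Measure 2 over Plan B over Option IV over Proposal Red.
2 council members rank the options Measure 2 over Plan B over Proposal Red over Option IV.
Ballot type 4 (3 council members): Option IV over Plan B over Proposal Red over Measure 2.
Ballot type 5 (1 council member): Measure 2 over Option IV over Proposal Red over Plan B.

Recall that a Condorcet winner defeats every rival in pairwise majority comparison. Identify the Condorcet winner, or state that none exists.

Measure 2

Check each pair by majority over 11 ballots:
Measure 2 vs Plan B: 2+3+2+1 = 8 for Measure 2, 3 for Plan B — Measure 2 by 8–3.
Measure 2 vs Proposal Red: Measure 2, 6–5.
Measure 2 vs Option IV: Measure 2, 6–5.
Plan B vs Proposal Red: Plan B wins 8–3.
Plan B vs Option IV: Option IV wins 6–5.
Proposal Red vs Option IV: Option IV wins 7–4.
Measure 2 beats each of Plan B, Proposal Red, Option IV — Measure 2 is the Condorcet winner.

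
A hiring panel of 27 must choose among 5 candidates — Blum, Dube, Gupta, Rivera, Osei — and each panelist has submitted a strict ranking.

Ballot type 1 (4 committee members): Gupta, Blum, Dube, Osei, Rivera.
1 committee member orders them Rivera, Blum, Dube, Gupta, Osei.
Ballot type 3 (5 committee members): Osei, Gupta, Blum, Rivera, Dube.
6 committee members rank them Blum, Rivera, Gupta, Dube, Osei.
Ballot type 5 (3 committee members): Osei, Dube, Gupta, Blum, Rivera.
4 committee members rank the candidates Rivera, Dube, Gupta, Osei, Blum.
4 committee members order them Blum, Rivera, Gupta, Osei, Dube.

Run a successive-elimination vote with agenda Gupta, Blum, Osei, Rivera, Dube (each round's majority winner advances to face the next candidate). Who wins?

Round 1: Gupta vs Blum — 16–11, Gupta advances.
Round 2: Gupta vs Osei — 19–8, Gupta advances.
Round 3: Gupta vs Rivera — 12–15, Rivera advances.
Round 4: Rivera vs Dube — 20–7, Rivera advances.
Rivera survives the agenda.

Rivera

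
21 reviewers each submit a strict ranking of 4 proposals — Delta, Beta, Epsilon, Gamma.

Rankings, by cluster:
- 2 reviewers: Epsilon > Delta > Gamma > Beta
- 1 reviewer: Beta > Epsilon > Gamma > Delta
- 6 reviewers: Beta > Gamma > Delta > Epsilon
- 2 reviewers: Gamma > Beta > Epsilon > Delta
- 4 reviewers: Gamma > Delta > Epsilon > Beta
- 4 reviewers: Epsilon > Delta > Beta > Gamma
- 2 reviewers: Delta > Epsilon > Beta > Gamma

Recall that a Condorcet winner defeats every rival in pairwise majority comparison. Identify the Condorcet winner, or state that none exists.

Check each pair by majority over 21 ballots:
Delta–Beta: Delta 12–9.
Delta vs Epsilon: Delta, 12–9.
Delta vs Gamma: Gamma wins 13–8.
Beta vs Epsilon: Epsilon, 12–9.
Beta–Gamma: Beta 13–8.
Epsilon vs Gamma: Gamma wins 12–9.
No project is unbeaten: Delta loses to Gamma; Beta loses to Delta; Epsilon loses to Delta; Gamma loses to Beta. In particular Delta → Beta → Gamma → Delta is a majority cycle — no Condorcet winner exists.

none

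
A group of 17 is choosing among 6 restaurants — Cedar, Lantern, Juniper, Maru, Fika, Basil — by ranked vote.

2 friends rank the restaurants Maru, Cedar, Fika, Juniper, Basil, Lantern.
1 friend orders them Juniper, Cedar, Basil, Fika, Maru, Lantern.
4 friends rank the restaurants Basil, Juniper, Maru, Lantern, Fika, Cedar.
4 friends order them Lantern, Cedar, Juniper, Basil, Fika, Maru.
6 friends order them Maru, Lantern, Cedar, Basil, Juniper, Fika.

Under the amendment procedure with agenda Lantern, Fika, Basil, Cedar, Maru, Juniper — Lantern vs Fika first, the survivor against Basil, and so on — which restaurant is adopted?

Round 1: Lantern vs Fika — 14–3, Lantern advances.
Round 2: Lantern vs Basil — 10–7, Lantern advances.
Round 3: Lantern vs Cedar — 14–3, Lantern advances.
Round 4: Lantern vs Maru — 4–13, Maru advances.
Round 5: Maru vs Juniper — 8–9, Juniper advances.
The agenda winner is Juniper.

Juniper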